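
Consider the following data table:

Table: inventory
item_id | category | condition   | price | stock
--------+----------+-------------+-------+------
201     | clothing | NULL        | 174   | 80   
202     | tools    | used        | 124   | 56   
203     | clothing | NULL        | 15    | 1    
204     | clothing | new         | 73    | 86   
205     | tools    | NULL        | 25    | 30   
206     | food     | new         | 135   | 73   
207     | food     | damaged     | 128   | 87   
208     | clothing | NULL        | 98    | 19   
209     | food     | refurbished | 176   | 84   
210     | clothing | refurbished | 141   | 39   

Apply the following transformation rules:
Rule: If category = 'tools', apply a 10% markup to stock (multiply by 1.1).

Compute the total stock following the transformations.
563.6

Step 1: Records with category = 'tools' have total stock = 86
Step 2: Apply multiplier: 86 × 1.1 = 94.6
Step 3: Other records total: 469
Step 4: Final sum = 94.6 + 469 = 563.6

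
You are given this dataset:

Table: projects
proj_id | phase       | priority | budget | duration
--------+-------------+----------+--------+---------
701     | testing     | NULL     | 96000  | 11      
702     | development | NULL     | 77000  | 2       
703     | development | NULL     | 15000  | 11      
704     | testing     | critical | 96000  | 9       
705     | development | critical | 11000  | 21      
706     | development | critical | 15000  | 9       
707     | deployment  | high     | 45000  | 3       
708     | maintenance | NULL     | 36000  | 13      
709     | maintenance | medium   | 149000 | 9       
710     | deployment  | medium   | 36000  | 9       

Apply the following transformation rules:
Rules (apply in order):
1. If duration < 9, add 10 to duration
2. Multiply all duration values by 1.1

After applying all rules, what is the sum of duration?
128.7

Step 1: Apply Rule 1 - Add 10 to records with duration < 9
  - 2 records affected: 5 + (2 × 10) = 25
  - Unaffected records: 92
  - Sum after Rule 1: 117
Step 2: Apply Rule 2 - Multiply all by 1.1
  - 117 × 1.1 = 128.7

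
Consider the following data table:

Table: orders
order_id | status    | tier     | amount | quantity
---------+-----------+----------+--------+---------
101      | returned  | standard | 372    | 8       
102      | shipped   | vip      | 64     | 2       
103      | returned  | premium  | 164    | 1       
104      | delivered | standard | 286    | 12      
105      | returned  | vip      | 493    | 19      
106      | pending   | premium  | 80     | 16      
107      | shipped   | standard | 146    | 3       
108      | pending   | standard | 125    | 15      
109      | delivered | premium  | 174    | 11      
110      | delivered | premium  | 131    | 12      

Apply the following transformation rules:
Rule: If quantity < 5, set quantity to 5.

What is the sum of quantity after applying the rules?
108

Step 1: 3 records have quantity < 5
Step 2: These records originally summed to 6
Step 3: After setting to minimum: 3 × 5 = 15
Step 4: Unaffected records sum: 93
Step 5: Final sum = 15 + 93 = 108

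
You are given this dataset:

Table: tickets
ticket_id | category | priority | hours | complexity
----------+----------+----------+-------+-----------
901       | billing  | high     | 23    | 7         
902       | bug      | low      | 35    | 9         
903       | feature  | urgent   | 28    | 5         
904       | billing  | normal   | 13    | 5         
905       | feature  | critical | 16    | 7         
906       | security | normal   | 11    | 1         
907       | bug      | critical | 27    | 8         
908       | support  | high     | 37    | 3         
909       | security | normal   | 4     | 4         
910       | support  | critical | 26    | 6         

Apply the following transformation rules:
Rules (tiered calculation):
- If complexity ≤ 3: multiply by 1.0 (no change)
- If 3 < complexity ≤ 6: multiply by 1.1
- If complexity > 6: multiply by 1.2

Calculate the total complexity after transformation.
63.2

Step 1: Tier 1 (complexity ≤ 3): 2 records, sum = 4 × 1.0 = 4.0
Step 2: Tier 2 (3 < complexity ≤ 6): 4 records, sum = 20 × 1.1 = 22.0
Step 3: Tier 3 (complexity > 6): 4 records, sum = 31 × 1.2 = 37.2
Step 4: Final sum = 4.0 + 22.0 + 37.2 = 63.2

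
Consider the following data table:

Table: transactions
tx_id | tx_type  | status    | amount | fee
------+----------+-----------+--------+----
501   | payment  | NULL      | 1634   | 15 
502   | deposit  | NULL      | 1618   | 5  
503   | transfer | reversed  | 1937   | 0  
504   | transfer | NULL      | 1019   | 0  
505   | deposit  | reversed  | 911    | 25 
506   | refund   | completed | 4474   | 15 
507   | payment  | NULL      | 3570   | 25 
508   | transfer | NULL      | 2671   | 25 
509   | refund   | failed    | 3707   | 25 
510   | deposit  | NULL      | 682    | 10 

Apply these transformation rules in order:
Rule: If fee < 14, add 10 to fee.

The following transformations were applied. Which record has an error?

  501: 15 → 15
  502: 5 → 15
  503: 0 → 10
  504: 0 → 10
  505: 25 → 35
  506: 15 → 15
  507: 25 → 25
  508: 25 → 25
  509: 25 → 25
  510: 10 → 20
Record 505 has an error. The correct transformed value should be 25, not 35.

Step 1: Check each record against the rule
Step 2: Record 505 has fee = 25
Step 3: Since 25 >= 14, the bonus should not have been applied
Step 4: Correct value = 25, but claimed value = 35
Conclusion: Record 505 has the error.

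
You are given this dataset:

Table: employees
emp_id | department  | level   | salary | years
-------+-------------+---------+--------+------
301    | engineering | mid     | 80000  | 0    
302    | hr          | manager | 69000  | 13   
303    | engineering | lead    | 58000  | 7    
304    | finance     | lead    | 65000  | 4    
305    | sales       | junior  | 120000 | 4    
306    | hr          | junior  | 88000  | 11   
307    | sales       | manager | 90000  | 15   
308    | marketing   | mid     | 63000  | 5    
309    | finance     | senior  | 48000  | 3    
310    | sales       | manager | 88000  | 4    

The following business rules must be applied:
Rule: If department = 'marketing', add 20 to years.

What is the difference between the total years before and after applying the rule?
20

Step 1: Original sum of years = 66
Step 2: 1 records have department = 'marketing'
Step 3: Each affected record changes by 20
Step 4: Total change = 1 × 20 = 20
Step 5: New sum = 66 + 20 = 86
Step 6: Difference = |86 - 66| = 20
        (Sum increased by 20)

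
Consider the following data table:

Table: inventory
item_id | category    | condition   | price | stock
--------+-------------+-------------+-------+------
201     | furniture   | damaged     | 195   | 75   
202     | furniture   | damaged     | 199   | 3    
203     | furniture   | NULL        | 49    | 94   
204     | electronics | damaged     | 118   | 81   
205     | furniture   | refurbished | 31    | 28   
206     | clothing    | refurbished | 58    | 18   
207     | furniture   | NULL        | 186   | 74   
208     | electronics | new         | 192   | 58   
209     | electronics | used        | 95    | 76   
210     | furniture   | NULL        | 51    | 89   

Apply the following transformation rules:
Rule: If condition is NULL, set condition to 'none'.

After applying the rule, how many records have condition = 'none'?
3

Step 1: Count records where condition IS NULL
Step 2: Found 3 records with NULL condition
Step 3: These records will have condition set to 'none'
Step 4: Records already having condition = 'none': 0
Step 5: Answer: 3 + 0 = 3 records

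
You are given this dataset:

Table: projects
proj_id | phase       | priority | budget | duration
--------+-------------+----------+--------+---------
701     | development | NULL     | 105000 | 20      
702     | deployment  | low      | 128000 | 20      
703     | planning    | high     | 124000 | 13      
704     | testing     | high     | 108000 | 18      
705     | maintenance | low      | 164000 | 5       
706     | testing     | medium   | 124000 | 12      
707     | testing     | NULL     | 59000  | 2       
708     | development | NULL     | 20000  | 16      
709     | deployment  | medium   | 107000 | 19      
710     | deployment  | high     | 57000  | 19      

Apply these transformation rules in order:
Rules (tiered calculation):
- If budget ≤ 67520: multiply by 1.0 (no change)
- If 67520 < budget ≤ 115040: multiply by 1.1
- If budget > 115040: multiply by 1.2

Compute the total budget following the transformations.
1136000.0

Step 1: Tier 1 (budget ≤ 67520): 3 records, sum = 136000 × 1.0 = 136000.0
Step 2: Tier 2 (67520 < budget ≤ 115040): 3 records, sum = 320000 × 1.1 = 352000.0
Step 3: Tier 3 (budget > 115040): 4 records, sum = 540000 × 1.2 = 648000.0
Step 4: Final sum = 136000.0 + 352000.0 + 648000.0 = 1136000.0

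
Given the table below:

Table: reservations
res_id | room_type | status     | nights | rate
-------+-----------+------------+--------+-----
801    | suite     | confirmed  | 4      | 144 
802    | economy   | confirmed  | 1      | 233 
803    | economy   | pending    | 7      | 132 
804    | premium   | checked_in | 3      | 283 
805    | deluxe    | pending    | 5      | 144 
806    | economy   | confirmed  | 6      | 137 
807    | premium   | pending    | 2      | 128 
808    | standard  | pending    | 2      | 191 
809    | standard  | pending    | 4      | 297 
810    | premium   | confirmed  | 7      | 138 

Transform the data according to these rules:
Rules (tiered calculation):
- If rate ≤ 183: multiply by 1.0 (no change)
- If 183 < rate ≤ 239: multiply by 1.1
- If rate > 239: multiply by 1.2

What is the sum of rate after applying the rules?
1985.4

Step 1: Tier 1 (rate ≤ 183): 6 records, sum = 823 × 1.0 = 823.0
Step 2: Tier 2 (183 < rate ≤ 239): 2 records, sum = 424 × 1.1 = 466.4
Step 3: Tier 3 (rate > 239): 2 records, sum = 580 × 1.2 = 696.0
Step 4: Final sum = 823.0 + 466.4 + 696.0 = 1985.4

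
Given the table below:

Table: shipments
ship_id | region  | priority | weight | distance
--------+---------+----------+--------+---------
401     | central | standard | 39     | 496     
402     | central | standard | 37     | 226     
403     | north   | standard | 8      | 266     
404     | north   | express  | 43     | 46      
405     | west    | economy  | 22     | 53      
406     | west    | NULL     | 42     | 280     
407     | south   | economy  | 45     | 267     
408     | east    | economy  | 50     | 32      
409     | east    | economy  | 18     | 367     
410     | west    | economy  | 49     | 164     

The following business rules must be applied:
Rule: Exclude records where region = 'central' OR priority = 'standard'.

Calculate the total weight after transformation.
269

Step 1: Find records where region = 'central' OR priority = 'standard'
Step 2: 3 records match, summing to 84
Step 3: Original sum: 353
Step 4: Remaining sum = 353 - 84 = 269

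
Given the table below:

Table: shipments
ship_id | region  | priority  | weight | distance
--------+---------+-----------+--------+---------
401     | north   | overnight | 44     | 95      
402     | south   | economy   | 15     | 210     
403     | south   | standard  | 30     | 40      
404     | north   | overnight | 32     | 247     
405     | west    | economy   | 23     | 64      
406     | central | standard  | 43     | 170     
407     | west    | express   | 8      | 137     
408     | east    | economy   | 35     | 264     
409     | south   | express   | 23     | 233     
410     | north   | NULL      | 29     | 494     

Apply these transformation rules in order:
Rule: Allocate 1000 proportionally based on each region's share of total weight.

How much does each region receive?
central: 152.48, east: 124.11, north: 372.34, south: 241.13, west: 109.93

Step 1: Calculate total weight = 282
Step 2: Calculate each region's proportion:
  central: 43/282 = 15.25% → 152.48
  east: 35/282 = 12.41% → 124.11
  north: 105/282 = 37.23% → 372.34
  south: 68/282 = 24.11% → 241.13
  west: 31/282 = 10.99% → 109.93
Step 3: Verify: sum of allocations ≈ 1000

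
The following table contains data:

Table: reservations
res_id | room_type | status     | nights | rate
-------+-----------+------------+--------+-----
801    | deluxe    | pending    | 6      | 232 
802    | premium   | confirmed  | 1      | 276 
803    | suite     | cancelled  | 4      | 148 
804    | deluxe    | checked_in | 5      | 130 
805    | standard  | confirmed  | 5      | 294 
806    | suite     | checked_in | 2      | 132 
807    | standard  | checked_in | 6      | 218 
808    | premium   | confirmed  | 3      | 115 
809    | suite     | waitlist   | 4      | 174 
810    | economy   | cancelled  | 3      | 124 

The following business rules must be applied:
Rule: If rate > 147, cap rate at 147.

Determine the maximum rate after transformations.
147

Step 1: Original maximum rate = 294
Step 2: Apply cap at 147
Step 3: 6 records had rate > 147 and were capped
Step 4: Maximum after transformation = 147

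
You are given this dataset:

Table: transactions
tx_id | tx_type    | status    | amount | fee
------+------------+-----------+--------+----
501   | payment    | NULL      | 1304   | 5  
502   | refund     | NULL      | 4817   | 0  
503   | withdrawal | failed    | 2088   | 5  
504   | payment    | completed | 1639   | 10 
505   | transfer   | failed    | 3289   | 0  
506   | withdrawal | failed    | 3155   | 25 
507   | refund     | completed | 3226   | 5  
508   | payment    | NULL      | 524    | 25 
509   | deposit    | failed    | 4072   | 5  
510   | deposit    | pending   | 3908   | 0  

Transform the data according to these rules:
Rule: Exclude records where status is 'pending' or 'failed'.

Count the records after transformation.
5

Step 1: Count records to exclude
  - 1 (pending) + 4 (failed) = 5 records
Step 2: Total records: 10
Step 3: Remaining = 10 - 5 = 5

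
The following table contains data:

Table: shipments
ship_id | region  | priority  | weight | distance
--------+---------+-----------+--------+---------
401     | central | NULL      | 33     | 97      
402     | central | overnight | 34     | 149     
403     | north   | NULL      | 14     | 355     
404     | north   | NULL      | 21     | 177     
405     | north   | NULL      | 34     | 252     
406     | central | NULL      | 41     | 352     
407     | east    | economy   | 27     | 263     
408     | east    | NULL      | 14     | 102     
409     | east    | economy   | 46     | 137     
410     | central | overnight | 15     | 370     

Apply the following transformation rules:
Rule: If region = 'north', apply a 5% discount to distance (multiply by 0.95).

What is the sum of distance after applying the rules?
2214.8

Step 1: Records with region = 'north' have total distance = 784
Step 2: Apply multiplier: 784 × 0.95 = 744.8
Step 3: Other records total: 1470
Step 4: Final sum = 744.8 + 1470 = 2214.8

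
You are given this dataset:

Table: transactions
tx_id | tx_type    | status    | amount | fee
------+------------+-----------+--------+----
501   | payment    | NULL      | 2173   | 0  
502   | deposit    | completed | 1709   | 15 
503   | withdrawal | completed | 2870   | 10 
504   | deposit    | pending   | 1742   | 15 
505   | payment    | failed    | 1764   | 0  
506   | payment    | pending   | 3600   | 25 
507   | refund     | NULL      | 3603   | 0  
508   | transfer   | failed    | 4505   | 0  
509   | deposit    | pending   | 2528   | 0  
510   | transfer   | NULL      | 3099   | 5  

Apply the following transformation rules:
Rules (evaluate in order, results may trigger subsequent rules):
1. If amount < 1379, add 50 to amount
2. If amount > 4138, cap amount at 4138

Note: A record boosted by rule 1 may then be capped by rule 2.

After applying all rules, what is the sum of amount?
27226

Step 1: Apply rule 1 to records with amount < 1379
  - 0 records get bonus of 50
  - Of these, 0 records then exceed 4138 and get capped
Step 2: Apply rule 2 to records with amount > 4138
  - 1 records (original) are capped
Step 3: Calculate final sum = 27226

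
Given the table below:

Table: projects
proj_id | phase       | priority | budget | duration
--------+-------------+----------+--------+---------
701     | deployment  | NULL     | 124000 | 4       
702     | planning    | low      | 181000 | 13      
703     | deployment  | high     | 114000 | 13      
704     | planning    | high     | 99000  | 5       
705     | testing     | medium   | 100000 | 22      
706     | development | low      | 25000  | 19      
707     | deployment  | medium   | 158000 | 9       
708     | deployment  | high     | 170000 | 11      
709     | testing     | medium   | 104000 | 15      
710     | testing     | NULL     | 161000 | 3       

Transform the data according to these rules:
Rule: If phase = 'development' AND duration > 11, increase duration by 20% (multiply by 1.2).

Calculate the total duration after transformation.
117.8

Step 1: Find records where phase = 'development' AND duration > 11
Step 2: 1 records match, summing to 19
Step 3: After multiplier: 19 × 1.2 = 22.8
Step 4: Unaffected records sum: 95
Step 5: Final sum = 22.8 + 95 = 117.8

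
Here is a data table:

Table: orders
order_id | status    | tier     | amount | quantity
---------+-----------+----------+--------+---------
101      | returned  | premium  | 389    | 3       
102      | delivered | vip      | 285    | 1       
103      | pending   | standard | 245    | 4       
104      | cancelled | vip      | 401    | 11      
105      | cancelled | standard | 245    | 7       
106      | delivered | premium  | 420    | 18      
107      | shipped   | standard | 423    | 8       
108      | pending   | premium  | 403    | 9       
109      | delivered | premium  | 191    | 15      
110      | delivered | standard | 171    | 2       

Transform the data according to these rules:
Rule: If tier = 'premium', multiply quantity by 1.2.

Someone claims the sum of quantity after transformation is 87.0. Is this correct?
Yes, the result is correct.

Step 1: Calculate the correct sum after transformation
Step 2: Apply multiplier 1.2 to records where tier = 'premium'
Step 3: Correct result = 87.0
Step 4: Claimed result = 87.0
Step 5: 87.0 = 87.0 ✓
Conclusion: The claimed result is correct.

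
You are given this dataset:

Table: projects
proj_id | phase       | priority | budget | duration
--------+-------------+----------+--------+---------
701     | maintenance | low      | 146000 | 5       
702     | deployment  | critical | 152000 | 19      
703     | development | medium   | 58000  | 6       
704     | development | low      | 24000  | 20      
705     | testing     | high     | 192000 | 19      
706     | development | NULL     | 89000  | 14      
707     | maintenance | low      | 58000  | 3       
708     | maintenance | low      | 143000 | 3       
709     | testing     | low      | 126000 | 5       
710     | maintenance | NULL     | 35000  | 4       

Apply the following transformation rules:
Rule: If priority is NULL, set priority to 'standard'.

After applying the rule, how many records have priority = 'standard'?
2

Step 1: Count records where priority IS NULL
Step 2: Found 2 records with NULL priority
Step 3: These records will have priority set to 'standard'
Step 4: Records already having priority = 'standard': 0
Step 5: Answer: 2 + 0 = 2 records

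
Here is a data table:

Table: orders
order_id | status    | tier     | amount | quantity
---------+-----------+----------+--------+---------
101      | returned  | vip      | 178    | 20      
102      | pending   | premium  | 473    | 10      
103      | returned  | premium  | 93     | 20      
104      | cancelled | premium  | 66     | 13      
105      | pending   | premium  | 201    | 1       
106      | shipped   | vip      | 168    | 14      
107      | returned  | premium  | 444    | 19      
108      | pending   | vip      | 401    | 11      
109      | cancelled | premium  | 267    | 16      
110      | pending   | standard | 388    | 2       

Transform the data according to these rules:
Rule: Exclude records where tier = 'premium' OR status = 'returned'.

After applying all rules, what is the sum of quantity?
27

Step 1: Find records where tier = 'premium' OR status = 'returned'
Step 2: 7 records match, summing to 99
Step 3: Original sum: 126
Step 4: Remaining sum = 126 - 99 = 27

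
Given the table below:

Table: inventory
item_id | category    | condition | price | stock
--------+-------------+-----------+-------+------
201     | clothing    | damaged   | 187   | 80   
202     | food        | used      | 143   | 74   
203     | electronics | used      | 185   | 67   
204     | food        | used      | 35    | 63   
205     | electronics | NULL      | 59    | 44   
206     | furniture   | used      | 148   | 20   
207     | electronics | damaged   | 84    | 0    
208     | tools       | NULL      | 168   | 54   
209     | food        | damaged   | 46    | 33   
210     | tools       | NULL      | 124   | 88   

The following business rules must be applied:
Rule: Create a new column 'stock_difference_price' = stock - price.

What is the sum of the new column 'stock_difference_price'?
-656

Step 1: For each record, compute stock - price
Example calculations:
  80 - 187 = -107
  74 - 143 = -69
  67 - 185 = -118
  ...
Step 2: Sum all derived values
Step 3: Total = -656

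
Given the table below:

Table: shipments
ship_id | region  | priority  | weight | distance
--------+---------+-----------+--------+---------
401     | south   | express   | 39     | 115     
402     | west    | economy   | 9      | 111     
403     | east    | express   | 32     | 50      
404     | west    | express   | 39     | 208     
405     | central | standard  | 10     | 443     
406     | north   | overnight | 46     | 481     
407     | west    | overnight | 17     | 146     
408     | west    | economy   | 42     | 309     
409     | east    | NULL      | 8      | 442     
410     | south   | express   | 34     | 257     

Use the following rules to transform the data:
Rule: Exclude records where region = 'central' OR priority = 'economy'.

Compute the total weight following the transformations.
215

Step 1: Find records where region = 'central' OR priority = 'economy'
Step 2: 3 records match, summing to 61
Step 3: Original sum: 276
Step 4: Remaining sum = 276 - 61 = 215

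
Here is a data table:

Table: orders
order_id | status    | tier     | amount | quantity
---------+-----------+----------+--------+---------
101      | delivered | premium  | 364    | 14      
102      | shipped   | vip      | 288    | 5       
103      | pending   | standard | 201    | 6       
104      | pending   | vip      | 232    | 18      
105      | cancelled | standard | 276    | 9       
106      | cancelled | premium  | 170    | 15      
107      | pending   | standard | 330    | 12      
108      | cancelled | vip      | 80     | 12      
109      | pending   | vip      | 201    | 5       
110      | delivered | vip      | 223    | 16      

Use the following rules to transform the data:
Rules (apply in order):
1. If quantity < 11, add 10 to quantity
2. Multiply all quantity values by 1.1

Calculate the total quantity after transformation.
167.2

Step 1: Apply Rule 1 - Add 10 to records with quantity < 11
  - 4 records affected: 25 + (4 × 10) = 65
  - Unaffected records: 87
  - Sum after Rule 1: 152
Step 2: Apply Rule 2 - Multiply all by 1.1
  - 152 × 1.1 = 167.2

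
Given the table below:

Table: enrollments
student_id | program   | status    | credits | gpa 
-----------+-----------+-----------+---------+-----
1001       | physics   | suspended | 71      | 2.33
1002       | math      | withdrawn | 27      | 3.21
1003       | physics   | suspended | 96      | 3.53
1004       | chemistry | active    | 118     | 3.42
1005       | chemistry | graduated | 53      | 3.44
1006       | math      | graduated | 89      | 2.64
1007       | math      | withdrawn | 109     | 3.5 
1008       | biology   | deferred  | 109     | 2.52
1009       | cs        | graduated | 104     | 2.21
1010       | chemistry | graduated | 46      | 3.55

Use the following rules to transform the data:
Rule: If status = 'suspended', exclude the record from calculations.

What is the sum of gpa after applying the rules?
24.49

Step 1: Identify records where status = 'suspended'
Step 2: The excluded records sum to 5.86
Step 3: Original total gpa = 30.35
Step 4: Remaining total = 30.35 - 5.86 = 24.49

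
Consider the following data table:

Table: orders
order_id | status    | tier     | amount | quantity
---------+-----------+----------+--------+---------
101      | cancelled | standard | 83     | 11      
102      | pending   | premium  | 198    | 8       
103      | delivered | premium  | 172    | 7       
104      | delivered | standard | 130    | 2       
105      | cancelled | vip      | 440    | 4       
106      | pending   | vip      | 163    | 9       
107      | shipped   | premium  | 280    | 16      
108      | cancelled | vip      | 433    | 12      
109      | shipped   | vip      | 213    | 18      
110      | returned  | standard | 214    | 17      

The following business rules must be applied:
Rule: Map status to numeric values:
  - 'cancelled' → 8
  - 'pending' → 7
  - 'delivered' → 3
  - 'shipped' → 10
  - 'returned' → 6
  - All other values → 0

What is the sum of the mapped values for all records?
70

Step 1: Apply mapping to each record
Step 2: Count by status:
  'cancelled': 3 records × 8 = 24
  'pending': 2 records × 7 = 14
  'delivered': 2 records × 3 = 6
  'shipped': 2 records × 10 = 20
  'returned': 1 records × 6 = 6
Step 3: Sum all mapped values = 70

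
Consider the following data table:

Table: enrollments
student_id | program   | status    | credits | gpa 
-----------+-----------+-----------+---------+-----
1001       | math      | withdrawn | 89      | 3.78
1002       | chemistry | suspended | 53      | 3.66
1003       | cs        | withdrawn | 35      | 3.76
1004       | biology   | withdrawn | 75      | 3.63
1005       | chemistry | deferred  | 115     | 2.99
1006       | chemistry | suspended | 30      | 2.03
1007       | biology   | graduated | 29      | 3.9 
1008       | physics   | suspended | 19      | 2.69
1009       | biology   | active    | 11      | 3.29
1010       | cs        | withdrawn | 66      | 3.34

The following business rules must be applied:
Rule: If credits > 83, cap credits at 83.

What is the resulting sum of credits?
484

Step 1: 2 records have credits > 83
Step 2: These records originally summed to 204
Step 3: After capping: 2 × 83 = 166
Step 4: Unaffected records sum: 318
Step 5: Final sum = 166 + 318 = 484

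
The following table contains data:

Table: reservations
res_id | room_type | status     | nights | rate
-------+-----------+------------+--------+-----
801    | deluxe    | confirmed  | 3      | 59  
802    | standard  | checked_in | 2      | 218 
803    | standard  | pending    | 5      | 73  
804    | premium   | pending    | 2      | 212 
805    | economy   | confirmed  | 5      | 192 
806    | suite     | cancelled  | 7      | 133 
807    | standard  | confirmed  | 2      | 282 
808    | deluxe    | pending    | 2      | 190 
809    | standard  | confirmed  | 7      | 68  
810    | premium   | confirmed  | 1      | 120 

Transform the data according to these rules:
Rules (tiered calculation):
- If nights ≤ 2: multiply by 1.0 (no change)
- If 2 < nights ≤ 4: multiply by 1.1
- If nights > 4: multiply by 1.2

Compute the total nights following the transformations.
41.1

Step 1: Tier 1 (nights ≤ 2): 5 records, sum = 9 × 1.0 = 9.0
Step 2: Tier 2 (2 < nights ≤ 4): 1 records, sum = 3 × 1.1 = 3.3
Step 3: Tier 3 (nights > 4): 4 records, sum = 24 × 1.2 = 28.8
Step 4: Final sum = 9.0 + 3.3 + 28.8 = 41.1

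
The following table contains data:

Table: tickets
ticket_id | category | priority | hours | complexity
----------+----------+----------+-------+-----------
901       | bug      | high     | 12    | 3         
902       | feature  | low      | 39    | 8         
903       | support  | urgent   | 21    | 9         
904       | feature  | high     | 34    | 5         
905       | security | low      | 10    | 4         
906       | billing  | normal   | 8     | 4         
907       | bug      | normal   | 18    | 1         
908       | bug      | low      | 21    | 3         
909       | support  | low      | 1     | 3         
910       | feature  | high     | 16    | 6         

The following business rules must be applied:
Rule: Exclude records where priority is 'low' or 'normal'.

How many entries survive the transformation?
4

Step 1: Count records to exclude
  - 4 (low) + 2 (normal) = 6 records
Step 2: Total records: 10
Step 3: Remaining = 10 - 6 = 4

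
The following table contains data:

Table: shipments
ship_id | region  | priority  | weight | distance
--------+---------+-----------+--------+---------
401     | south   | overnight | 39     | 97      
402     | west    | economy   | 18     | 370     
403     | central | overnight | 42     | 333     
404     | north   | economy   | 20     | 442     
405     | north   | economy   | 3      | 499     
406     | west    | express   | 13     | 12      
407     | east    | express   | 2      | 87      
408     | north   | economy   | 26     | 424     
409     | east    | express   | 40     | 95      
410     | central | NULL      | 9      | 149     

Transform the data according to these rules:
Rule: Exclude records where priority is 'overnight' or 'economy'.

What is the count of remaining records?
4

Step 1: Count records to exclude
  - 2 (overnight) + 4 (economy) = 6 records
Step 2: Total records: 10
Step 3: Remaining = 10 - 6 = 4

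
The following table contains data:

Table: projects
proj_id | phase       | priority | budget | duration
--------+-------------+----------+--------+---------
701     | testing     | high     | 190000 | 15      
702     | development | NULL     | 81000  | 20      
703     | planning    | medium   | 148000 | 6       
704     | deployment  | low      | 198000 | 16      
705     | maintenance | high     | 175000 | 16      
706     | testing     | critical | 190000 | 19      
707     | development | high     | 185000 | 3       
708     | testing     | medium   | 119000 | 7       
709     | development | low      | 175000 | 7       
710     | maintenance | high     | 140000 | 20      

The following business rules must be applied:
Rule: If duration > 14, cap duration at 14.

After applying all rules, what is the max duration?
14

Step 1: Original maximum duration = 20
Step 2: Apply cap at 14
Step 3: 6 records had duration > 14 and were capped
Step 4: Maximum after transformation = 14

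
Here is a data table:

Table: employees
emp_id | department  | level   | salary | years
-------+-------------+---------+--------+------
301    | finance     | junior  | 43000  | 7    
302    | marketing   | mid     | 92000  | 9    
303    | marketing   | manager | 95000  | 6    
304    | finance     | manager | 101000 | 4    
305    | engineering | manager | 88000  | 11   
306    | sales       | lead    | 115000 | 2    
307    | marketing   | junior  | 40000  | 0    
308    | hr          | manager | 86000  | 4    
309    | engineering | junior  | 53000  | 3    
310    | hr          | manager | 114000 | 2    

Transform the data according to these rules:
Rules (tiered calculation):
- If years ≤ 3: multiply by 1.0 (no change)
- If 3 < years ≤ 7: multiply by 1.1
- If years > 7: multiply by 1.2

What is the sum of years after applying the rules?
54.1

Step 1: Tier 1 (years ≤ 3): 4 records, sum = 7 × 1.0 = 7.0
Step 2: Tier 2 (3 < years ≤ 7): 4 records, sum = 21 × 1.1 = 23.1
Step 3: Tier 3 (years > 7): 2 records, sum = 20 × 1.2 = 24.0
Step 4: Final sum = 7.0 + 23.1 + 24.0 = 54.1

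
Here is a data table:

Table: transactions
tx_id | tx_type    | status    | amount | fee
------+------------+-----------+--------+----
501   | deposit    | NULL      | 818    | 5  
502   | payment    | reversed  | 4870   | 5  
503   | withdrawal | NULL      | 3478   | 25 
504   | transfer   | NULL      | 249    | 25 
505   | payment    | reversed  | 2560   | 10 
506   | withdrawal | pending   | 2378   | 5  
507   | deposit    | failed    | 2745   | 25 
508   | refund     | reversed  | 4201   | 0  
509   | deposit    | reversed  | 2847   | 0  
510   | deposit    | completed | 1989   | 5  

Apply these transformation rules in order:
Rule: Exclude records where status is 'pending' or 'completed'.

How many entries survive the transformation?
8

Step 1: Count records to exclude
  - 1 (pending) + 1 (completed) = 2 records
Step 2: Total records: 10
Step 3: Remaining = 10 - 2 = 8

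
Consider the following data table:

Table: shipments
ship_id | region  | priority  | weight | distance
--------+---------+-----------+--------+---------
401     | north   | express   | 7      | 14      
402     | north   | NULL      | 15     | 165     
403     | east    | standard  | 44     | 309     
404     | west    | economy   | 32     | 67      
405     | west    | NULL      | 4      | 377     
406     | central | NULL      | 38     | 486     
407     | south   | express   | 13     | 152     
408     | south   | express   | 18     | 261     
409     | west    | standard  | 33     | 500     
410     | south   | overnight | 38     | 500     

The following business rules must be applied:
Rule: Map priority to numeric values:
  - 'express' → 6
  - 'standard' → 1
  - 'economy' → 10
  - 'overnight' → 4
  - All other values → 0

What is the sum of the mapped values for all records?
34

Step 1: Apply mapping to each record
Step 2: Count by status:
  'express': 3 records × 6 = 18
  'standard': 2 records × 1 = 2
  'economy': 1 records × 10 = 10
  'overnight': 1 records × 4 = 4
Step 3: Sum all mapped values = 34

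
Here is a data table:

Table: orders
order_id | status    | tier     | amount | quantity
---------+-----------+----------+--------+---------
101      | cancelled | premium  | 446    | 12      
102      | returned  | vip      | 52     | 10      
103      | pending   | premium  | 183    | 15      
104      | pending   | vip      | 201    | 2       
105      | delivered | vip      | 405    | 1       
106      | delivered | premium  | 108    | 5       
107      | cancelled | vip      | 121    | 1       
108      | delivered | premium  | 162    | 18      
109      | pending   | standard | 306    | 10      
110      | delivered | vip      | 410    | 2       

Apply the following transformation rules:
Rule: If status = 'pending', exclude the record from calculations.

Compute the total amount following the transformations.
1704

Step 1: Identify records where status = 'pending'
Step 2: The excluded records sum to 690
Step 3: Original total amount = 2394
Step 4: Remaining total = 2394 - 690 = 1704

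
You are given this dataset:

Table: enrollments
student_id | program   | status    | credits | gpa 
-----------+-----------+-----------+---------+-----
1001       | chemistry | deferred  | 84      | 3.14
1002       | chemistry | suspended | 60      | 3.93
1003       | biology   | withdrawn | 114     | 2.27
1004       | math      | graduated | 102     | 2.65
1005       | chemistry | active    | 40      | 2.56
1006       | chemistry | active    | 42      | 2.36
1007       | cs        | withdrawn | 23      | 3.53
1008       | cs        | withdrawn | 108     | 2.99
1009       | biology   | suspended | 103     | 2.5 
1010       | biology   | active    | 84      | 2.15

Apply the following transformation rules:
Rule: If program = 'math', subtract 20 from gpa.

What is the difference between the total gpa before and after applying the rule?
20.0

Step 1: Original sum of gpa = 28.08
Step 2: 1 records have program = 'math'
Step 3: Each affected record changes by -20
Step 4: Total change = 1 × -20 = -20
Step 5: New sum = 28.08 + -20 = 8.08
Step 6: Difference = |8.08 - 28.08| = 20.0
        (Sum decreased by 20.0)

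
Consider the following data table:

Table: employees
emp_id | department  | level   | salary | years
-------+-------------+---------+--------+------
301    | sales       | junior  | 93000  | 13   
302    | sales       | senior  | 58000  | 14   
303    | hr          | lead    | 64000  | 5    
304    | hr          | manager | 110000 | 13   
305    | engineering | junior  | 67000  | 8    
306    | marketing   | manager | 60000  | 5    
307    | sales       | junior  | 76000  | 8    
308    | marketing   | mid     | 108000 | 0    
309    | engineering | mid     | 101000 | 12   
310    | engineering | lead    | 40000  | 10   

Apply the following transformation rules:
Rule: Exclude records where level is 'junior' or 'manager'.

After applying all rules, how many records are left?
5

Step 1: Count records to exclude
  - 3 (junior) + 2 (manager) = 5 records
Step 2: Total records: 10
Step 3: Remaining = 10 - 5 = 5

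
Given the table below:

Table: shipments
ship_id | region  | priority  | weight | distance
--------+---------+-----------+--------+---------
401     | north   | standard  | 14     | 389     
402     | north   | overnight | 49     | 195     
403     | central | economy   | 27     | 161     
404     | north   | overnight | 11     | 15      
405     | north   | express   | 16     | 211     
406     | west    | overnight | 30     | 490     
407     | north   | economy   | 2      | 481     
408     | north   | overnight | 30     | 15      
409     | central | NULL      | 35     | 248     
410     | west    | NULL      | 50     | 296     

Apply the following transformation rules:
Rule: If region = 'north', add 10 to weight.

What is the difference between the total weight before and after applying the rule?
60

Step 1: Original sum of weight = 264
Step 2: 6 records have region = 'north'
Step 3: Each affected record changes by 10
Step 4: Total change = 6 × 10 = 60
Step 5: New sum = 264 + 60 = 324
Step 6: Difference = |324 - 264| = 60
        (Sum increased by 60)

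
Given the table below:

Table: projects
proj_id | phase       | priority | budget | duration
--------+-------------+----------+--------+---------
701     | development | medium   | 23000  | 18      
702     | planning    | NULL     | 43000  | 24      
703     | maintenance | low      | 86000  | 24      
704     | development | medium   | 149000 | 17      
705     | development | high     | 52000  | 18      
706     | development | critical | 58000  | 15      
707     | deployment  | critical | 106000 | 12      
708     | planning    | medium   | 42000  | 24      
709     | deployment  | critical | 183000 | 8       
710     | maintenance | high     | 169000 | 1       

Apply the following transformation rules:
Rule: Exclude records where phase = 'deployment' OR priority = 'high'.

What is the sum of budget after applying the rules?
401000

Step 1: Find records where phase = 'deployment' OR priority = 'high'
Step 2: 4 records match, summing to 510000
Step 3: Original sum: 911000
Step 4: Remaining sum = 911000 - 510000 = 401000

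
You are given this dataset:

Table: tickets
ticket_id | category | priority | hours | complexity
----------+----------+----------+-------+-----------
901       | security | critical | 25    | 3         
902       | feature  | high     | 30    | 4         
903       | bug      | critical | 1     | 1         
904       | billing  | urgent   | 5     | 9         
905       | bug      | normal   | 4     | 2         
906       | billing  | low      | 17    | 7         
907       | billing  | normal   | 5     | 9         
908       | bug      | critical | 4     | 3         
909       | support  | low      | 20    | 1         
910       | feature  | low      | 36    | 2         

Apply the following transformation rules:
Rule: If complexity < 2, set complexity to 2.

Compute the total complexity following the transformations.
43

Step 1: 2 records have complexity < 2
Step 2: These records originally summed to 2
Step 3: After setting to minimum: 2 × 2 = 4
Step 4: Unaffected records sum: 39
Step 5: Final sum = 4 + 39 = 43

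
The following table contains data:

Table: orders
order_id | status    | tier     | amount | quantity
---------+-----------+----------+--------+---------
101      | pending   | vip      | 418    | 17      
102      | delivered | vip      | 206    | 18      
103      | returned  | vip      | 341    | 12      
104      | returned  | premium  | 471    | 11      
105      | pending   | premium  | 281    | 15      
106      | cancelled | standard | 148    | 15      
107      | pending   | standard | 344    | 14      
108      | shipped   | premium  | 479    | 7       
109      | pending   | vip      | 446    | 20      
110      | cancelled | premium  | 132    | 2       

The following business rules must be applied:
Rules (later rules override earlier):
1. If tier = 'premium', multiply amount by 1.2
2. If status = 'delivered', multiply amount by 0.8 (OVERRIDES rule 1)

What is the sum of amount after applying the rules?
3497.4

Step 1: Rule 2 takes priority for records with status = 'delivered'
  - 1 records: 206 × 0.8 = 164.8
Step 2: Rule 1 applies to remaining records with tier = 'premium'
  - 4 records: 1363 × 1.2 = 1635.6
Step 3: Other records unchanged: 1697
Step 4: Final sum = 164.8 + 1635.6 + 1697 = 3497.4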